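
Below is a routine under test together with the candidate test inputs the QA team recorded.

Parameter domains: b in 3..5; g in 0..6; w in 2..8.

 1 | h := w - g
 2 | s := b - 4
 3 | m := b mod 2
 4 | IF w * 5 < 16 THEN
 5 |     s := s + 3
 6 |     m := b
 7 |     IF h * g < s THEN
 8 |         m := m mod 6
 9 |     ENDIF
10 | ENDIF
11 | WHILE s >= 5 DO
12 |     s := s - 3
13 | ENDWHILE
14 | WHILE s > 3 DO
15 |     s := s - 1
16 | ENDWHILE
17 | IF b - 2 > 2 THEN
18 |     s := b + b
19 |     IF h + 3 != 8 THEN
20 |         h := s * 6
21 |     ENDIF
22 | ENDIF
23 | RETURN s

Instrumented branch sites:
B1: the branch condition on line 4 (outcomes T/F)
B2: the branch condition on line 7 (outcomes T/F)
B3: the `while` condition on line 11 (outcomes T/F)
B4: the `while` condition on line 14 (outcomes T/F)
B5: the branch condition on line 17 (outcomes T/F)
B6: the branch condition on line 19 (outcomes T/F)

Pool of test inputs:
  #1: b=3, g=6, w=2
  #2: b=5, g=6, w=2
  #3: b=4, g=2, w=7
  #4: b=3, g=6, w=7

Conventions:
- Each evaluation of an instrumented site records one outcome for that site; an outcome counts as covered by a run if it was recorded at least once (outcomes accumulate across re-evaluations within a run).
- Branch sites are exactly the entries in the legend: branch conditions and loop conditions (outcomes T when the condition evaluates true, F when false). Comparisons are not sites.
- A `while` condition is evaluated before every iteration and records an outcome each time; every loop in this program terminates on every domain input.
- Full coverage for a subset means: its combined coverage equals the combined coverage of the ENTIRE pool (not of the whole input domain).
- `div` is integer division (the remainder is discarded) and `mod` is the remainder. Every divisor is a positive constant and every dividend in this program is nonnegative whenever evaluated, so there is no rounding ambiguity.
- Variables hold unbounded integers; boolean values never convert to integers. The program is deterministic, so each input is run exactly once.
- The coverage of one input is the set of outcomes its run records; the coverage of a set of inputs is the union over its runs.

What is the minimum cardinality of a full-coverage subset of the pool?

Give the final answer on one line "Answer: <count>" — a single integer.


input #1 (b=3, g=6, w=2): covers B1=T, B2=T, B3=F, B4=F, B5=F
input #2 (b=5, g=6, w=2): covers B1=T, B2=T, B3=F, B4=T, B4=F, B5=T, B6=T
input #3 (b=4, g=2, w=7): covers B1=F, B3=F, B4=F, B5=F
input #4 (b=3, g=6, w=7): covers B1=F, B3=F, B4=F, B5=F
pool-wide coverage (9 outcomes): B1=T, B1=F, B2=T, B3=F, B4=T, B4=F, B5=T, B5=F, B6=T
checked all size-1 subsets: none covers 9 outcomes (max 7/9)
at size 2, {2, 3} reaches all 9 outcomes; every lexicographically earlier size-2 subset fails
Answer: 2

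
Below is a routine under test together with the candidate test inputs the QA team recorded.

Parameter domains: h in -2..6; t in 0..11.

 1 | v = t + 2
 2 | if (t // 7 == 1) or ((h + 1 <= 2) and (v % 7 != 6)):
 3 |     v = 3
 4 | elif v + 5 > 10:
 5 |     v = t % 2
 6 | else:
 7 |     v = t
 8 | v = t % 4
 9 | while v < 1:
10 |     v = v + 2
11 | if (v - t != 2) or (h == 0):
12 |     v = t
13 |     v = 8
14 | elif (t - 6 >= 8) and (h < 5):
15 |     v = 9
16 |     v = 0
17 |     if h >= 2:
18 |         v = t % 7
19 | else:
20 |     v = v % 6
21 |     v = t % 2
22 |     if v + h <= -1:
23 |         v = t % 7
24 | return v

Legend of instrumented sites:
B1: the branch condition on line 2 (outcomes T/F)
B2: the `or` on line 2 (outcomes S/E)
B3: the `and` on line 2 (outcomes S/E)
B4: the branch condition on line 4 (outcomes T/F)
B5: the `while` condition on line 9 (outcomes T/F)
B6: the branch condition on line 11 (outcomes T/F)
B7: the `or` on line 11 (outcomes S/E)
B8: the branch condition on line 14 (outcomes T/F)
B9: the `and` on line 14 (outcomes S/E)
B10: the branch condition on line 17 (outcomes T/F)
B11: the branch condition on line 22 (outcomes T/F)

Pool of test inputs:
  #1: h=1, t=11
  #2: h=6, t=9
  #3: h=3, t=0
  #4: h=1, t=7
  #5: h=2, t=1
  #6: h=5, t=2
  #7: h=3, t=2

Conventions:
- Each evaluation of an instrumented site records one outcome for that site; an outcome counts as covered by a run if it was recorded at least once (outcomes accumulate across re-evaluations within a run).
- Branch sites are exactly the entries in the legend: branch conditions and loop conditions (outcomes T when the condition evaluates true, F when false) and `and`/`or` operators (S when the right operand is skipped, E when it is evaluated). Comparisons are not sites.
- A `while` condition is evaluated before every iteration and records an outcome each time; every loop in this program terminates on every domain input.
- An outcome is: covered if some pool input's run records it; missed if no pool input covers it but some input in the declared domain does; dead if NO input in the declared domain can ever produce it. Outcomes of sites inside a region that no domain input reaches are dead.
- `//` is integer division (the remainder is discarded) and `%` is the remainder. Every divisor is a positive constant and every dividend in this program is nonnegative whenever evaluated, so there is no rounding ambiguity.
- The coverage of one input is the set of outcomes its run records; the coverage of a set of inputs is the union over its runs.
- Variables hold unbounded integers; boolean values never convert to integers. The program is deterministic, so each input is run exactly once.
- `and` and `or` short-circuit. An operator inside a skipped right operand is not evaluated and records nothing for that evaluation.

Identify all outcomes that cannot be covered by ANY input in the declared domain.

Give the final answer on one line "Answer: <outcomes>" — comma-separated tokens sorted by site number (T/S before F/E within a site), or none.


exhaustive pass over the 108-input domain:
  B8=T: no domain input ever produces it -> dead
  B9=E: no domain input ever produces it -> dead
  B10=T: no domain input ever produces it -> dead
  B10=F: no domain input ever produces it -> dead
  reachable outcomes have witnesses, e.g. B1=T (e.g. h=-2, t=0), B1=F (e.g. h=-2, t=4), B2=S (e.g. h=-2, t=7), B2=E (e.g. h=-2, t=0)
Answer: B8=T, B9=E, B10=T, B10=F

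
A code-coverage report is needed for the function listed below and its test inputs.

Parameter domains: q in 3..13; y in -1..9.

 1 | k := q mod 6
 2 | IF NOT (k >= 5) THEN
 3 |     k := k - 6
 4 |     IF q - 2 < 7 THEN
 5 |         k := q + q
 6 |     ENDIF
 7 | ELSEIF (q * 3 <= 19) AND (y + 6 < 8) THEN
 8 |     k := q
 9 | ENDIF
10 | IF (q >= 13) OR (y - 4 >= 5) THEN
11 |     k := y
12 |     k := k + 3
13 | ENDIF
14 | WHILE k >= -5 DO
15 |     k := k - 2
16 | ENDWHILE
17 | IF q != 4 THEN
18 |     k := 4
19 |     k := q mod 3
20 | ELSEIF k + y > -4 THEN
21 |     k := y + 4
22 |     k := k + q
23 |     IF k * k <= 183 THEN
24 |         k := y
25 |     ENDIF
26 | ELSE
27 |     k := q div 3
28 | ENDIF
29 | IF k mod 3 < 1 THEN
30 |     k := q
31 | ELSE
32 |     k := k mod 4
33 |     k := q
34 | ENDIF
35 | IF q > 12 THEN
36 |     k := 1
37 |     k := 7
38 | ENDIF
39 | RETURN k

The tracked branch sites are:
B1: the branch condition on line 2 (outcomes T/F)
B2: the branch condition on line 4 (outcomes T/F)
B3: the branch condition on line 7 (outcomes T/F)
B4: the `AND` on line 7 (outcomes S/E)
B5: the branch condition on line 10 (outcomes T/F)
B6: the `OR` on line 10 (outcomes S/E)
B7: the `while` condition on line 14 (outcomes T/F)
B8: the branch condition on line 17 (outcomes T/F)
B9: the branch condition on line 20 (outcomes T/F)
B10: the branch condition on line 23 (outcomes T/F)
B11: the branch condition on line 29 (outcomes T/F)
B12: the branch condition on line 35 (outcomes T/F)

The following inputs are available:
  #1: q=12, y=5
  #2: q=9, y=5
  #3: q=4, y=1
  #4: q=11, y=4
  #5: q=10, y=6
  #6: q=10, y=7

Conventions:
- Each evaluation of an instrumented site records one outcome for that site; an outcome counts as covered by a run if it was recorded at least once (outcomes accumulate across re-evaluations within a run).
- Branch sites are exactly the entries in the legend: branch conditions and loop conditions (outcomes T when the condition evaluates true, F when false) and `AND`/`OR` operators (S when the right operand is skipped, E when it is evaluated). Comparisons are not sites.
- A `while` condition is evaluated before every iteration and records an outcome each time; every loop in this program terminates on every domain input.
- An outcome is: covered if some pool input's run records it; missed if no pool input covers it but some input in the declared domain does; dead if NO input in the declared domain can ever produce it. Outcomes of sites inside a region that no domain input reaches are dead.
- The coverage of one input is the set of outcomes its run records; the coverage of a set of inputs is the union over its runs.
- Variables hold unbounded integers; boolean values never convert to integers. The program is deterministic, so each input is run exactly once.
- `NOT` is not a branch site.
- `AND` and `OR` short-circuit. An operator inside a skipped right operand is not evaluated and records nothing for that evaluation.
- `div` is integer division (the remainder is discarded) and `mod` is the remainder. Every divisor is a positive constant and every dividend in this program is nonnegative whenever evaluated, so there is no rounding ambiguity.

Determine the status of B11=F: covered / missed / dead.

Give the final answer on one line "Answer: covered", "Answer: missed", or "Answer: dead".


B11=F is recorded by pool input(s) 3, 4, 5, 6 -> covered
Answer: covered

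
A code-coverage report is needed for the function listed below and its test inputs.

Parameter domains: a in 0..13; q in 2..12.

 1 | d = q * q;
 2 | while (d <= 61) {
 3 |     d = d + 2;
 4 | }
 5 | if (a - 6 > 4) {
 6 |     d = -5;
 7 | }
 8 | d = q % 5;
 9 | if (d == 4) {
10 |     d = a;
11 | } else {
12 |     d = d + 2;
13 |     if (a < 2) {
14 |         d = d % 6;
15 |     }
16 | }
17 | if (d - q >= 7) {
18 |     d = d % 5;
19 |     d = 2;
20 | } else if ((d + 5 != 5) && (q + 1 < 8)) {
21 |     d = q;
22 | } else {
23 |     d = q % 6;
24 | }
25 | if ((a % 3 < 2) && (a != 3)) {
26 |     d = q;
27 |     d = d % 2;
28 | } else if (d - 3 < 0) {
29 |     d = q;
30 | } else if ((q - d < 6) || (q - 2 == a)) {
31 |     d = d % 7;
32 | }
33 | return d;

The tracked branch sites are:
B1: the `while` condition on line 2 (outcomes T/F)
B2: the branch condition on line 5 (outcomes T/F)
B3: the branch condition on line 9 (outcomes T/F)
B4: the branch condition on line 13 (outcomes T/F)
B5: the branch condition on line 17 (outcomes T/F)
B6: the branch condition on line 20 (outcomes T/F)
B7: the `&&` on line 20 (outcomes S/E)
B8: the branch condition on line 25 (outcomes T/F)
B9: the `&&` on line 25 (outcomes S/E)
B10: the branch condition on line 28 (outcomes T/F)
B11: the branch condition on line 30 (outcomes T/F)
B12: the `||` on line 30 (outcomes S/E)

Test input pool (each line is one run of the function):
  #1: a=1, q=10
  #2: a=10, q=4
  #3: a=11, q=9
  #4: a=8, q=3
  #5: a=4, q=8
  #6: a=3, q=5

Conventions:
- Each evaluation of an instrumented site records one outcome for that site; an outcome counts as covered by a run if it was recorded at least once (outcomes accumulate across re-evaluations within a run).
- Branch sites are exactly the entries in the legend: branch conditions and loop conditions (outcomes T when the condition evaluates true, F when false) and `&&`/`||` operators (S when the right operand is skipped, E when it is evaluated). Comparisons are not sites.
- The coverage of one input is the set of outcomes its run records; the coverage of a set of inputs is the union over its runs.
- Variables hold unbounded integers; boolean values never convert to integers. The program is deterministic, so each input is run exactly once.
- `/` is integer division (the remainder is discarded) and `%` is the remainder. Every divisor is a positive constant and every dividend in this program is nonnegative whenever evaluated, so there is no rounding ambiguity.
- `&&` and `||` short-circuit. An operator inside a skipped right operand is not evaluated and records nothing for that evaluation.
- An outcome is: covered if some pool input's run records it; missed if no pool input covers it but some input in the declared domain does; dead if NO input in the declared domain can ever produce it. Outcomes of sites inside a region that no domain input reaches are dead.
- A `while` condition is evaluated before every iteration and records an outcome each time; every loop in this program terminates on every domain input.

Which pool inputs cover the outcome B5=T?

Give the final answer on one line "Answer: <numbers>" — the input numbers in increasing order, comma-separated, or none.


input #1 (a=1, q=10): never hits B5=T
input #2 (a=10, q=4): never hits B5=T
input #3 (a=11, q=9): never hits B5=T
input #4 (a=8, q=3): never hits B5=T
input #5 (a=4, q=8): never hits B5=T
input #6 (a=3, q=5): never hits B5=T
Answer: none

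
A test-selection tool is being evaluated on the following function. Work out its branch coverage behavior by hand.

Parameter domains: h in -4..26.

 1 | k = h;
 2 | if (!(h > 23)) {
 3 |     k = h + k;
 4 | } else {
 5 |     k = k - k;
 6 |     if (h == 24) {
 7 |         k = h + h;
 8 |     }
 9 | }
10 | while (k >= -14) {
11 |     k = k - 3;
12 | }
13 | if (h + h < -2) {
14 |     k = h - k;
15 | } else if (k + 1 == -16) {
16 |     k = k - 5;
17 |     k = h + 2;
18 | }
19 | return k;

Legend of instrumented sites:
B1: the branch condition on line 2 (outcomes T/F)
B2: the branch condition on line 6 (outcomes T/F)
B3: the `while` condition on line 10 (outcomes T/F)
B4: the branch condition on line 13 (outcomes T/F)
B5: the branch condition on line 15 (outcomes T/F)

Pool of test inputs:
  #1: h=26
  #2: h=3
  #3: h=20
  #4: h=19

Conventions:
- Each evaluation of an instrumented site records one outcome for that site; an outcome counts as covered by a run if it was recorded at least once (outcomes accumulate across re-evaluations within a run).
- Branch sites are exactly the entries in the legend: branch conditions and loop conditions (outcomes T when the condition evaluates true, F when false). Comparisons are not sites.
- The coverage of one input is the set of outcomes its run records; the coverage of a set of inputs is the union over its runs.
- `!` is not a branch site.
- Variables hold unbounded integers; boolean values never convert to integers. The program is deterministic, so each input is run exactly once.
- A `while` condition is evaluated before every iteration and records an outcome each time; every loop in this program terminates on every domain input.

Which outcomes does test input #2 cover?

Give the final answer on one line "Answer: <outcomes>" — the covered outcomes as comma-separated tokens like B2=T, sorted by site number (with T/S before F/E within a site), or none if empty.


Simulating input #2 (h=3) step by step:
  B1->T, B3->T, B3->T, B3->T, B3->T, B3->T, B3->T, B3->T, B3->F, B4->F
  B5->F
distinct outcomes covered: B1=T, B3=T, B3=F, B4=F, B5=F
Answer: B1=T, B3=T, B3=F, B4=F, B5=F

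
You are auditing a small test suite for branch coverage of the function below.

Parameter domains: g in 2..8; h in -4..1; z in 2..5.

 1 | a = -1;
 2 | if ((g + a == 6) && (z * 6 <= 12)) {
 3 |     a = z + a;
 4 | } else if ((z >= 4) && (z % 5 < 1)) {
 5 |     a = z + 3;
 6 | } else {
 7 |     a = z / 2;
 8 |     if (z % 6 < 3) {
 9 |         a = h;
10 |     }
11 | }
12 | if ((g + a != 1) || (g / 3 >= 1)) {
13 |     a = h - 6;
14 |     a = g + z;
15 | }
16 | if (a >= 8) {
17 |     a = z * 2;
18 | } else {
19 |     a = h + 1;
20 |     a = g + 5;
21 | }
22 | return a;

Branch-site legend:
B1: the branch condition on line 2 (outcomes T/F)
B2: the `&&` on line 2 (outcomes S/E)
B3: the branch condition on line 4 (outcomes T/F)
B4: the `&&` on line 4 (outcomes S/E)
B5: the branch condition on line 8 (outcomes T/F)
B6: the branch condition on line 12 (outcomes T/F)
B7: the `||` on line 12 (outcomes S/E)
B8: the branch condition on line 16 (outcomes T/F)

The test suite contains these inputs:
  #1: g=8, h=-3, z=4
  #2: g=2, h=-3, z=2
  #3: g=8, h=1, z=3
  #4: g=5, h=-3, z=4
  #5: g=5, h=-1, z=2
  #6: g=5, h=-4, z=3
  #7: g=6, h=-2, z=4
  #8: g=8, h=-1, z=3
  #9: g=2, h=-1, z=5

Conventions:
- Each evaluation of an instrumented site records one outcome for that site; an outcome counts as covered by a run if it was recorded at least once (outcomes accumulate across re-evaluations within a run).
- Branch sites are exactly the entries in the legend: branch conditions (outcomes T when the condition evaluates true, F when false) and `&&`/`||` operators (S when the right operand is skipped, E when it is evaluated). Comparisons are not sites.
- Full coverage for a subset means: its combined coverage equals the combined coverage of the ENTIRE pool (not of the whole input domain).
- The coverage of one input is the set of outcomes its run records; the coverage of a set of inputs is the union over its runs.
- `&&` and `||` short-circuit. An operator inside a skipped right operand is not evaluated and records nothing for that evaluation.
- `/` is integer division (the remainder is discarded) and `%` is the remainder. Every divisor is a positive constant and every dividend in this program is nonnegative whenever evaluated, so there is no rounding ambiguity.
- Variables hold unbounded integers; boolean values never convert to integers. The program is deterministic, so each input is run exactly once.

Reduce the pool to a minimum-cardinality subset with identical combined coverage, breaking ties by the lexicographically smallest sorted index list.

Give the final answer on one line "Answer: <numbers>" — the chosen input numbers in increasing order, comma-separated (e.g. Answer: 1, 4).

input #1 (g=8, h=-3, z=4): events B2->S, B1->F, B4->E, B3->F, B5->F, B7->S, B6->T, B8->T; covers B1=F, B2=S, B3=F, B4=E, B5=F, B6=T, B7=S, B8=T
input #2 (g=2, h=-3, z=2): events B2->S, B1->F, B4->S, B3->F, B5->T, B7->S, B6->T, B8->F; covers B1=F, B2=S, B3=F, B4=S, B5=T, B6=T, B7=S, B8=F
input #3 (g=8, h=1, z=3): events B2->S, B1->F, B4->S, B3->F, B5->F, B7->S, B6->T, B8->T; covers B1=F, B2=S, B3=F, B4=S, B5=F, B6=T, B7=S, B8=T
input #4 (g=5, h=-3, z=4): events B2->S, B1->F, B4->E, B3->F, B5->F, B7->S, B6->T, B8->T; covers B1=F, B2=S, B3=F, B4=E, B5=F, B6=T, B7=S, B8=T
input #5 (g=5, h=-1, z=2): events B2->S, B1->F, B4->S, B3->F, B5->T, B7->S, B6->T, B8->F; covers B1=F, B2=S, B3=F, B4=S, B5=T, B6=T, B7=S, B8=F
input #6 (g=5, h=-4, z=3): events B2->S, B1->F, B4->S, B3->F, B5->F, B7->S, B6->T, B8->T; covers B1=F, B2=S, B3=F, B4=S, B5=F, B6=T, B7=S, B8=T
input #7 (g=6, h=-2, z=4): events B2->S, B1->F, B4->E, B3->F, B5->F, B7->S, B6->T, B8->T; covers B1=F, B2=S, B3=F, B4=E, B5=F, B6=T, B7=S, B8=T
input #8 (g=8, h=-1, z=3): events B2->S, B1->F, B4->S, B3->F, B5->F, B7->S, B6->T, B8->T; covers B1=F, B2=S, B3=F, B4=S, B5=F, B6=T, B7=S, B8=T
input #9 (g=2, h=-1, z=5): events B2->S, B1->F, B4->E, B3->T, B7->S, B6->T, B8->F; covers B1=F, B2=S, B3=T, B4=E, B6=T, B7=S, B8=F
union over all inputs: B1=F, B2=S, B3=T, B3=F, B4=S, B4=E, B5=T, B5=F, B6=T, B7=S, B8=T, B8=F (12 outcomes)
size 1 is not enough: best union over all size-1 subsets is 8/12
size 2 is not enough: best union over all size-2 subsets is 11/12
the canonical winner is {1, 2, 9}: size 3, full 12-outcome coverage, earliest index list among size-3 covers

Answer: 1, 2, 9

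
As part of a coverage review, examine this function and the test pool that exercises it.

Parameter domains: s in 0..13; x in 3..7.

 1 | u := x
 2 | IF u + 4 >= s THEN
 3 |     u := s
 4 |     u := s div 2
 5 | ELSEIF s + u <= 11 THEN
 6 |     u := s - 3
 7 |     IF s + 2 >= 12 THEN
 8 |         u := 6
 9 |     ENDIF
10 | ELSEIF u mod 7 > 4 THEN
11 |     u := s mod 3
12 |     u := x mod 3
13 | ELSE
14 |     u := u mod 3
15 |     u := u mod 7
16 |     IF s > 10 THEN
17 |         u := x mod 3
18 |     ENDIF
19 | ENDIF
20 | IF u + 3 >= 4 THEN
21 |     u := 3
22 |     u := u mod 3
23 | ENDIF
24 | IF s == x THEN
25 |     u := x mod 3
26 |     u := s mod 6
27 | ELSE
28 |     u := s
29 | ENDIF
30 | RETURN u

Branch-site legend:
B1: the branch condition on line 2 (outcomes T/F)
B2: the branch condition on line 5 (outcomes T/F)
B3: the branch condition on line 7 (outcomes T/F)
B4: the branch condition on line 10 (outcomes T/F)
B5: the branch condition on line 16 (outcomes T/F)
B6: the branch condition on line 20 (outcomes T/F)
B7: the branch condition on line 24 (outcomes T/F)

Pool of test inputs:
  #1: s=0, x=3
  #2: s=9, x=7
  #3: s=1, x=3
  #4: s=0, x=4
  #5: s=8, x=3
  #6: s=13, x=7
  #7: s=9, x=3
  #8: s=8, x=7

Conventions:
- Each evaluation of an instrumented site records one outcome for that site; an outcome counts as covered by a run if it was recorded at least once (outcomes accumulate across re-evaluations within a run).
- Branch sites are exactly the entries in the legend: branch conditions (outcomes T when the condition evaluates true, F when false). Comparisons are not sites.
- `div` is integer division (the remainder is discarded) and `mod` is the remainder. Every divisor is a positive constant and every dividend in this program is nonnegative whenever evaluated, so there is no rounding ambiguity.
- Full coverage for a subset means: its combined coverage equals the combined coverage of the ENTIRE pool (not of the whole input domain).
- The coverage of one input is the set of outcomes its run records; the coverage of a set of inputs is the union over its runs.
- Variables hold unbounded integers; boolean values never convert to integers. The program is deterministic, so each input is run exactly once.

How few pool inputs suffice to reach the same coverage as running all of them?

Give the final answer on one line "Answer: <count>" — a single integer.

input #1, s=0, x=3: events B1->T, B6->F, B7->F; outcomes B1=T, B6=F, B7=F
input #2, s=9, x=7: events B1->T, B6->T, B7->F; outcomes B1=T, B6=T, B7=F
input #3, s=1, x=3: events B1->T, B6->F, B7->F; outcomes B1=T, B6=F, B7=F
input #4, s=0, x=4: events B1->T, B6->F, B7->F; outcomes B1=T, B6=F, B7=F
input #5, s=8, x=3: events B1->F, B2->T, B3->F, B6->T, B7->F; outcomes B1=F, B2=T, B3=F, B6=T, B7=F
input #6, s=13, x=7: events B1->F, B2->F, B4->F, B5->T, B6->T, B7->F; outcomes B1=F, B2=F, B4=F, B5=T, B6=T, B7=F
input #7, s=9, x=3: events B1->F, B2->F, B4->F, B5->F, B6->F, B7->F; outcomes B1=F, B2=F, B4=F, B5=F, B6=F, B7=F
input #8, s=8, x=7: events B1->T, B6->T, B7->F; outcomes B1=T, B6=T, B7=F
together the pool reaches 11 outcomes: B1=T, B1=F, B2=T, B2=F, B3=F, B4=F, B5=T, B5=F, B6=T, B6=F, B7=F
size 1 is not enough: best union over all size-1 subsets is 6/11
size 2 is not enough: best union over all size-2 subsets is 9/11
size 3 is not enough: best union over all size-3 subsets is 10/11
the canonical winner is {1, 5, 6, 7}: size 4, full 11-outcome coverage, earliest index list among size-4 covers

Answer: 4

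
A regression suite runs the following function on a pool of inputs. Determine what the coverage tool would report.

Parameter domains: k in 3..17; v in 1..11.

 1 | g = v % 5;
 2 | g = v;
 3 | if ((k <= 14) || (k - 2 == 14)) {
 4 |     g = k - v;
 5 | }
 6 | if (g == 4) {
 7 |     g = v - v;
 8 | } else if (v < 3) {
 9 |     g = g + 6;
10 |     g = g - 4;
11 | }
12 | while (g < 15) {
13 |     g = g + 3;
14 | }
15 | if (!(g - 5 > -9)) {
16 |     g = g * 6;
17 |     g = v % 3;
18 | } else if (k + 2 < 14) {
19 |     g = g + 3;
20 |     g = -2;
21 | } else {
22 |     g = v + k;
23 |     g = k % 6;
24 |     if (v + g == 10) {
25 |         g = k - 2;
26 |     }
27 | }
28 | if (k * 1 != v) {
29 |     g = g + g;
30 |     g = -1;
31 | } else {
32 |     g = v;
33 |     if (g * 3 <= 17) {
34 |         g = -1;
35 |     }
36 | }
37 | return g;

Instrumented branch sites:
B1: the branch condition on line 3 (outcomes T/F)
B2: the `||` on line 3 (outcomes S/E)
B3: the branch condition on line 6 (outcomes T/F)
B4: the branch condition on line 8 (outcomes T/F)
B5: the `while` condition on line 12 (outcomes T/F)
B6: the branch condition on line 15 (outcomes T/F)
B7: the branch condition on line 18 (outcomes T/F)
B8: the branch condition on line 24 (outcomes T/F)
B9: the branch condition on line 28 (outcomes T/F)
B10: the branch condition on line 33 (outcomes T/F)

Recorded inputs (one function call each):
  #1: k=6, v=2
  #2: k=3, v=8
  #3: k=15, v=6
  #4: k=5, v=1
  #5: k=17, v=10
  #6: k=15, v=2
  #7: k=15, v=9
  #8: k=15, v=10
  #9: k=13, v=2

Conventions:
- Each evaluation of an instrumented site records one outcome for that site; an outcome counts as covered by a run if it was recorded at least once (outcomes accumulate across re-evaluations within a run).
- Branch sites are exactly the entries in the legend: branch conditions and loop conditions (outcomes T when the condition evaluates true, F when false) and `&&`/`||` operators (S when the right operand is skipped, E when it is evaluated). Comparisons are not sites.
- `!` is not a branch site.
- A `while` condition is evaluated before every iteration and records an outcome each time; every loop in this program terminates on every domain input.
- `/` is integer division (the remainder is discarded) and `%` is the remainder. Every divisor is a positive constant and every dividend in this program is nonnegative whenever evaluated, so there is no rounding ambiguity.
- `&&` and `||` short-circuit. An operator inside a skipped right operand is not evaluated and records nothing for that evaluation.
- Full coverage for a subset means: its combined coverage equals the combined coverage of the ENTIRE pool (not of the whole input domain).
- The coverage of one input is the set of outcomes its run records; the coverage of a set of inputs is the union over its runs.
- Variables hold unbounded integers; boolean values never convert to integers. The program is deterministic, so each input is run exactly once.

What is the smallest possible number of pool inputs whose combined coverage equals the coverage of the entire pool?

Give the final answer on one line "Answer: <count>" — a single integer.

run #1 (k=6, v=2) records B1=T, B2=S, B3=T, B5=T, B5=F, B6=F, B7=T, B9=T
run #2 (k=3, v=8) records B1=T, B2=S, B3=F, B4=F, B5=T, B5=F, B6=F, B7=T, B9=T
run #3 (k=15, v=6) records B1=F, B2=E, B3=F, B4=F, B5=T, B5=F, B6=F, B7=F, B8=F, B9=T
run #4 (k=5, v=1) records B1=T, B2=S, B3=T, B5=T, B5=F, B6=F, B7=T, B9=T
run #5 (k=17, v=10) records B1=F, B2=E, B3=F, B4=F, B5=T, B5=F, B6=F, B7=F, B8=F, B9=T
run #6 (k=15, v=2) records B1=F, B2=E, B3=F, B4=T, B5=T, B5=F, B6=F, B7=F, B8=F, B9=T
run #7 (k=15, v=9) records B1=F, B2=E, B3=F, B4=F, B5=T, B5=F, B6=F, B7=F, B8=F, B9=T
run #8 (k=15, v=10) records B1=F, B2=E, B3=F, B4=F, B5=T, B5=F, B6=F, B7=F, B8=F, B9=T
run #9 (k=13, v=2) records B1=T, B2=S, B3=F, B4=T, B5=T, B5=F, B6=F, B7=F, B8=F, B9=T
the full pool covers 15 outcomes: B1=T, B1=F, B2=S, B2=E, B3=T, B3=F, B4=T, B4=F, B5=T, B5=F, B6=F, B7=T, B7=F, B8=F, B9=T
size 1 is not enough: best union over all size-1 subsets is 10/15
size 2 is not enough: best union over all size-2 subsets is 14/15
at size 3, {1, 2, 6} reaches all 15 outcomes; every lexicographically earlier size-3 subset fails

Answer: 3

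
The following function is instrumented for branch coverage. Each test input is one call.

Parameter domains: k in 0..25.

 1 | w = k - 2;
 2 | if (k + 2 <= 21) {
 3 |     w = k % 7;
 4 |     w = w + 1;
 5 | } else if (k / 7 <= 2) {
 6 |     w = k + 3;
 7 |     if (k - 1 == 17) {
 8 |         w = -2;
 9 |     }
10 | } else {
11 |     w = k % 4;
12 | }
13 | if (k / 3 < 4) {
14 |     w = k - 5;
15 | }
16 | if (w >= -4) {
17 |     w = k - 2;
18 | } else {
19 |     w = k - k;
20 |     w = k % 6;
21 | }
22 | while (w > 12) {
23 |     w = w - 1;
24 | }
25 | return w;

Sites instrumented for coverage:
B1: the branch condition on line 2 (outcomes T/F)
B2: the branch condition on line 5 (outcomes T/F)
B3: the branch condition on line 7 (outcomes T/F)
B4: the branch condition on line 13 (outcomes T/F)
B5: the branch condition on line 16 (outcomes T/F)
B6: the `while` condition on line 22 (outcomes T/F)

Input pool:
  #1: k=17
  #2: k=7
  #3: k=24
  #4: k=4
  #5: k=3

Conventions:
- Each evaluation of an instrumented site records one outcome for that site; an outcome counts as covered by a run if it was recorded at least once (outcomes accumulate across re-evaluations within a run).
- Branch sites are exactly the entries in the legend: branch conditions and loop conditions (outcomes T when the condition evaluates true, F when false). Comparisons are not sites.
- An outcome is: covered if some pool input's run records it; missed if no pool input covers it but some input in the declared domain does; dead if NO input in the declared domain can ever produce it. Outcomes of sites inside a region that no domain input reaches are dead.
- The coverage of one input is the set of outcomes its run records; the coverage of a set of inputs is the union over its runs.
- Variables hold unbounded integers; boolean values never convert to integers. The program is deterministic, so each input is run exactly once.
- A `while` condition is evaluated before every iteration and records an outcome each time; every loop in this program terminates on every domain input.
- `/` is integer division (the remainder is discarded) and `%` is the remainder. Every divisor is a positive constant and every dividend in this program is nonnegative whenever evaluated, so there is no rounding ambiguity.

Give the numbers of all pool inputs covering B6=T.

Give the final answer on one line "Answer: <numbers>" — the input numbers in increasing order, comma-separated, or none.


input #1 (k=17): produces B6=T
input #2 (k=7): does not produce B6=T
input #3 (k=24): produces B6=T
input #4 (k=4): does not produce B6=T
input #5 (k=3): does not produce B6=T
Answer: 1, 3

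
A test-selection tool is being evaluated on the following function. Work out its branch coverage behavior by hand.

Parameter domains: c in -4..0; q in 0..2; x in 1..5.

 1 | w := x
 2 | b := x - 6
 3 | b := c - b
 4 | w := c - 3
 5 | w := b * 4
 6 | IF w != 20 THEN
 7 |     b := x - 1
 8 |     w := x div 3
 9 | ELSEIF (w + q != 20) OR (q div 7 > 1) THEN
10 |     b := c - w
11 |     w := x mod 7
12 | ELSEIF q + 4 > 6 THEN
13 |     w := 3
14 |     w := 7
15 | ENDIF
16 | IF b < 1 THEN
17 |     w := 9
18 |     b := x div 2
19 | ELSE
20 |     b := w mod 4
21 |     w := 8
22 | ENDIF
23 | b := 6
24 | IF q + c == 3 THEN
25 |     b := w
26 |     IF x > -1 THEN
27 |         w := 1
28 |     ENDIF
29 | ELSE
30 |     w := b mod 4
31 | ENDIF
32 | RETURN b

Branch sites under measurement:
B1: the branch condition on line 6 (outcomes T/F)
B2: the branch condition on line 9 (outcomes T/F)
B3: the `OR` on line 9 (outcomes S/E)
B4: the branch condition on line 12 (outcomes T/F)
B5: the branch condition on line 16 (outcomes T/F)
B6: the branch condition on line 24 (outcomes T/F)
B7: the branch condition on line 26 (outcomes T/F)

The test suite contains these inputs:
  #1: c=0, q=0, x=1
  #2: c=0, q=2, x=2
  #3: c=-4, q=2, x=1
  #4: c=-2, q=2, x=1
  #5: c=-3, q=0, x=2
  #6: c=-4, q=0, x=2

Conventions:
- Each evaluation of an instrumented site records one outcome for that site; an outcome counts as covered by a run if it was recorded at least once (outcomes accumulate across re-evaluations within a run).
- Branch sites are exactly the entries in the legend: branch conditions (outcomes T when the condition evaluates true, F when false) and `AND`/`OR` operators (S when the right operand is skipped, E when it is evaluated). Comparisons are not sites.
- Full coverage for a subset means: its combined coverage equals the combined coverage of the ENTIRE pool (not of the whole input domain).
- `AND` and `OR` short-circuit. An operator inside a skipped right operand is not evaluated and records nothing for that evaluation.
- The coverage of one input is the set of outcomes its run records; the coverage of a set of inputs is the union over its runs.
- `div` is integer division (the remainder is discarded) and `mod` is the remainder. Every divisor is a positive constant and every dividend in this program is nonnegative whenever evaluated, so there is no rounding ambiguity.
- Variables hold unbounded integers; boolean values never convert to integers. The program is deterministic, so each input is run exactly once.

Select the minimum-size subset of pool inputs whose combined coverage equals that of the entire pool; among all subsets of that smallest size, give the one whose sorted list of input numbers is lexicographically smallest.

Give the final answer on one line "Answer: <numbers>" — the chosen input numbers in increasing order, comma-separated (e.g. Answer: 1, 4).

input #1 (c=0, q=0, x=1): events B1->F, B3->E, B2->F, B4->F, B5->F, B6->F; covers B1=F, B2=F, B3=E, B4=F, B5=F, B6=F
input #2 (c=0, q=2, x=2): events B1->T, B5->F, B6->F; covers B1=T, B5=F, B6=F
input #3 (c=-4, q=2, x=1): events B1->T, B5->T, B6->F; covers B1=T, B5=T, B6=F
input #4 (c=-2, q=2, x=1): events B1->T, B5->T, B6->F; covers B1=T, B5=T, B6=F
input #5 (c=-3, q=0, x=2): events B1->T, B5->F, B6->F; covers B1=T, B5=F, B6=F
input #6 (c=-4, q=0, x=2): events B1->T, B5->F, B6->F; covers B1=T, B5=F, B6=F
the full pool covers 8 outcomes: B1=T, B1=F, B2=F, B3=E, B4=F, B5=T, B5=F, B6=F
checked all size-1 subsets: none covers 8 outcomes (max 6/8)
inputs {1, 3} (size 2) cover everything; no size-2 subset with a lexicographically smaller index list covers all 8

Answer: 1, 3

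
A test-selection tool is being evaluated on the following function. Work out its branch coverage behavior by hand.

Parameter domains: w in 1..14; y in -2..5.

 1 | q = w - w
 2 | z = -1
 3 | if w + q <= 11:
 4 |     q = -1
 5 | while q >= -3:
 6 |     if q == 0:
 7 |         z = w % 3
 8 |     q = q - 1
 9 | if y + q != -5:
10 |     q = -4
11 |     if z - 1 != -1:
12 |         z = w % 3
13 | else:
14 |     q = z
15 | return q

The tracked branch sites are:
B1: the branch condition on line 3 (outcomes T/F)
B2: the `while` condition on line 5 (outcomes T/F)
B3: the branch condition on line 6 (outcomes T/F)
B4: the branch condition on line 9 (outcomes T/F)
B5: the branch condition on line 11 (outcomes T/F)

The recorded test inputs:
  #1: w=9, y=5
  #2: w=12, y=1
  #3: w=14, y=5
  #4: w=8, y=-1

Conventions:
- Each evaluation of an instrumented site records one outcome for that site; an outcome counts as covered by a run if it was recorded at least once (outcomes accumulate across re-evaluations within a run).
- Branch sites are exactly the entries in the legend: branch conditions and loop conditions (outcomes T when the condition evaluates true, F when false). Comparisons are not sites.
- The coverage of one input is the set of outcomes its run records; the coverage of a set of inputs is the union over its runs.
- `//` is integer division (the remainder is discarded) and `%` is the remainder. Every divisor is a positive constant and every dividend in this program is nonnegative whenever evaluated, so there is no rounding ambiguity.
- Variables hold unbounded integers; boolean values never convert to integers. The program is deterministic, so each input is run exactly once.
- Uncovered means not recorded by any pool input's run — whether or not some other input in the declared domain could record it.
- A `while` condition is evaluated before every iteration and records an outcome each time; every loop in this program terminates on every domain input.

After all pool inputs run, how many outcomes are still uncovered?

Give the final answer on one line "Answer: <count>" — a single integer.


test 1 (w=9, y=5) fires B1->T, B2->T, B3->F, B2->T, B3->F, B2->T, B3->F, B2->F, B4->T, B5->T; hits B1=T, B2=T, B2=F, B3=F, B4=T, B5=T
test 2 (w=12, y=1) fires B1->F, B2->T, B3->T, B2->T, B3->F, B2->T, B3->F, B2->T, B3->F, B2->F, B4->T, B5->F; hits B1=F, B2=T, B2=F, B3=T, B3=F, B4=T, B5=F
test 3 (w=14, y=5) fires B1->F, B2->T, B3->T, B2->T, B3->F, B2->T, B3->F, B2->T, B3->F, B2->F, B4->T, B5->T; hits B1=F, B2=T, B2=F, B3=T, B3=F, B4=T, B5=T
test 4 (w=8, y=-1) fires B1->T, B2->T, B3->F, B2->T, B3->F, B2->T, B3->F, B2->F, B4->F; hits B1=T, B2=T, B2=F, B3=F, B4=F
union over the pool: B1=T, B1=F, B2=T, B2=F, B3=T, B3=F, B4=T, B4=F, B5=T, B5=F
uncovered (0 of 10): none
Answer: 0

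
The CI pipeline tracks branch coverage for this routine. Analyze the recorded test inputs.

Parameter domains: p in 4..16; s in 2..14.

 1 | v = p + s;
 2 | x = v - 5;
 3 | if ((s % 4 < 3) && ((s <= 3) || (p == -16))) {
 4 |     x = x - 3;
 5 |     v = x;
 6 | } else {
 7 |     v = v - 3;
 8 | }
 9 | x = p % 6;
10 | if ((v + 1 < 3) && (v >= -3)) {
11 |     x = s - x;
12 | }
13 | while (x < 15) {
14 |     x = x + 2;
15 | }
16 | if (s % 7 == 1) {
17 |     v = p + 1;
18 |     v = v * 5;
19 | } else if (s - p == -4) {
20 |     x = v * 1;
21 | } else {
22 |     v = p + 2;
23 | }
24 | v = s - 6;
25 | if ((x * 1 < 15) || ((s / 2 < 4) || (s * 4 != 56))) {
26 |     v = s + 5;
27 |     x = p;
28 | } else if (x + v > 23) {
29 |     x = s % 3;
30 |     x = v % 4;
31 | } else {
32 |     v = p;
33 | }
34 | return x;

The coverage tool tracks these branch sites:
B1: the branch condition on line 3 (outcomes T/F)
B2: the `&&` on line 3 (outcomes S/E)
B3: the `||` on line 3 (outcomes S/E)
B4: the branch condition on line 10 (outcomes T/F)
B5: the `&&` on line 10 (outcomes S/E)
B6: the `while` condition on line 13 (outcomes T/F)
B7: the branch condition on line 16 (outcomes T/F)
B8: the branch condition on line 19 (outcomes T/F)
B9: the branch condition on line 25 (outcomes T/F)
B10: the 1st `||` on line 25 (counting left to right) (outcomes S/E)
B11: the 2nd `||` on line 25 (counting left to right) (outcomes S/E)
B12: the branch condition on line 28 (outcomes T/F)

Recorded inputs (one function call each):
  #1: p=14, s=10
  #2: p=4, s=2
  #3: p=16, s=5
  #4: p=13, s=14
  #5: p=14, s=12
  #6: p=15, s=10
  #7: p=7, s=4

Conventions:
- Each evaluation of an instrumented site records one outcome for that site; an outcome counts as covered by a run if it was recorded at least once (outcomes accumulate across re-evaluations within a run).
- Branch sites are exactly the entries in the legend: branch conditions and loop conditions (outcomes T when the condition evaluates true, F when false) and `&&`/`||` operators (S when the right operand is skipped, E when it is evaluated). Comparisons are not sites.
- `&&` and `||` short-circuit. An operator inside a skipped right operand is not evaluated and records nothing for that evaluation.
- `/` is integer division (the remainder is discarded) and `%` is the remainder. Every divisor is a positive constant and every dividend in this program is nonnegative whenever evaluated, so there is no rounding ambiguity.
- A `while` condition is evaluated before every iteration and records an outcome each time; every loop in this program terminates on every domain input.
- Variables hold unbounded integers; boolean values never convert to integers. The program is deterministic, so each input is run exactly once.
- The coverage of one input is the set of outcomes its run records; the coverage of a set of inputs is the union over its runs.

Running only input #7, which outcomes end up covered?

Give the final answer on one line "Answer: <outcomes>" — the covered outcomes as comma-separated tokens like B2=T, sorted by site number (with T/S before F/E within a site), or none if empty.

Tracing the run of input #7 (p=7, s=4):
  B2->E, B3->E, B1->F, B5->S, B4->F, B6->T, B6->T, B6->T, B6->T, B6->T
  B6->T, B6->T, B6->F, B7->F, B8->F, B10->E, B11->S, B9->T
deduplicating events, the covered set is: B1=F, B2=E, B3=E, B4=F, B5=S, B6=T, B6=F, B7=F, B8=F, B9=T, B10=E, B11=S

Answer: B1=F, B2=E, B3=E, B4=F, B5=S, B6=T, B6=F, B7=F, B8=F, B9=T, B10=E, B11=S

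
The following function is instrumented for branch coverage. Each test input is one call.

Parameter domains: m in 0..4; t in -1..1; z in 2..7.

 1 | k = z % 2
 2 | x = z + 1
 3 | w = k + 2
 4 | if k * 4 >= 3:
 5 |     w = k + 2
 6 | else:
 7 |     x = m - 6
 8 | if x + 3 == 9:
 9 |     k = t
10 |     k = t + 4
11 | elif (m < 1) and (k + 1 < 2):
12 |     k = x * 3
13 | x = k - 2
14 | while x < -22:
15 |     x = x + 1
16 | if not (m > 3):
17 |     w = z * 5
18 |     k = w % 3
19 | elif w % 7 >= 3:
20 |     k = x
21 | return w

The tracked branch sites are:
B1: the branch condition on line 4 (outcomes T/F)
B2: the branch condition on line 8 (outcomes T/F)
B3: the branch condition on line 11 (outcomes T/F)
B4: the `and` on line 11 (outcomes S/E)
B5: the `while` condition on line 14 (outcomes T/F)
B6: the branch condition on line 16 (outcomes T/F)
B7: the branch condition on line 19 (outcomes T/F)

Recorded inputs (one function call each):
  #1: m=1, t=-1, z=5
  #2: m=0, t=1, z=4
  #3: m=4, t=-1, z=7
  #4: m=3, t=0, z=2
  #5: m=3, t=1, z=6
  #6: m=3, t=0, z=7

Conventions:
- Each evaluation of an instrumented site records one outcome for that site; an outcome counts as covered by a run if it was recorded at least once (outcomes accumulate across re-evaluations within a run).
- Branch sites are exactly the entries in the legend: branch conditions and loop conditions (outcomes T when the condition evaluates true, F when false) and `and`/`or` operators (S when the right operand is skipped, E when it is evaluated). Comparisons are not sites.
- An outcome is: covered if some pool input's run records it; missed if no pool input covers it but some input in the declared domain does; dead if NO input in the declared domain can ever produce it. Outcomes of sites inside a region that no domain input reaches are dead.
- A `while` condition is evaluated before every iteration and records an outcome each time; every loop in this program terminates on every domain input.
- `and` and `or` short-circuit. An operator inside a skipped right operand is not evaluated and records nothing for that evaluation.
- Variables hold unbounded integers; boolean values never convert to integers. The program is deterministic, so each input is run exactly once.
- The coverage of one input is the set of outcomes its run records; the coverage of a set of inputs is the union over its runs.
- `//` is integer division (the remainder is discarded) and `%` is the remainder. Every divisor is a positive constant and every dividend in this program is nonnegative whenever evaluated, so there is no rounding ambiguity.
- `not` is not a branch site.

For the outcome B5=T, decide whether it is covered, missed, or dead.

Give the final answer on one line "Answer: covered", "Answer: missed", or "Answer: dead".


no pool input records B5=T
checking all 90 inputs in the declared domain: B5=T is never recorded -> dead
Answer: dead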